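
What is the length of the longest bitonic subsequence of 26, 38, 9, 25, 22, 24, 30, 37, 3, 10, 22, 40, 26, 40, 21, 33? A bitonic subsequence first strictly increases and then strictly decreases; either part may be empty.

8

One longest bitonic subsequence is 9, 22, 24, 30, 37, 40, 26, 21 (positions 3,5,6,7,8,12,13,15): it rises to 40 then falls. Length 8 is optimal.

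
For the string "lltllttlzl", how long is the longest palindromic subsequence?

8

Using dp[i][j] = 2 + dp[i+1][j−1] if the ends match, else max(dp[i+1][j], dp[i][j−1]):
dp[1][10] = 8. A witness is lltlltll at positions 1,2,3,4,5,7,8,10.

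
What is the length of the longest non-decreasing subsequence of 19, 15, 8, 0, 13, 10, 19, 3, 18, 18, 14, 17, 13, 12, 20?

Let dp[i] be the longest non-decreasing subsequence ending at position i. Then dp = [1, 1, 1, 1, 2, 2, 3, 2, 3, 4, 3, 4, 3, 3, 5].
The maximum is 5; one witness is 8, 13, 18, 18, 20 at positions 3,5,9,10,15.

5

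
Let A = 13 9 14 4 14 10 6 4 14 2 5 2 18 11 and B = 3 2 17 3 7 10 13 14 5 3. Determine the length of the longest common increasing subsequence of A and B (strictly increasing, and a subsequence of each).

A longest common strictly increasing subsequence is 13, 14 (length 2); it appears in order in both A and B, and no longer such subsequence exists.

2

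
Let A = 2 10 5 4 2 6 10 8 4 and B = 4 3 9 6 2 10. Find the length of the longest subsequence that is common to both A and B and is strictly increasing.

For each value that appears in both, track the longest common increasing run ending there.
The best achievable length is 3; one witness is 4, 6, 10 (A-positions 4,6,7, B-positions 1,4,6).

3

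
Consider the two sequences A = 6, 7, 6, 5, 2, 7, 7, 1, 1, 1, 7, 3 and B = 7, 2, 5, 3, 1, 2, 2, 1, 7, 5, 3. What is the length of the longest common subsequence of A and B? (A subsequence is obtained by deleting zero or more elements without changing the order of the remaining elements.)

Backtracking the LCS table gives one alignment: 7 (A2,B1) → 5 (A4,B3) → 2 (A5,B7) → 1 (A10,B8) → 7 (A11,B9) → 3 (A12,B11).
So the longest common subsequence has length 6.

6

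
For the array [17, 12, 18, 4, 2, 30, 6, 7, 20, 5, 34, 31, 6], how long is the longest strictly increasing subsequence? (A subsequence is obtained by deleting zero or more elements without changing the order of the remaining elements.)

5

Scanning left to right, the best length ending at each element is: 17→1, 12→1, 18→2, 4→1, 2→1, 30→3, 6→2, 7→3, 20→4, 5→2, 34→5, 31→5, 6→3.
So the longest increasing subsequence has length 5, e.g. 4, 6, 7, 20, 34.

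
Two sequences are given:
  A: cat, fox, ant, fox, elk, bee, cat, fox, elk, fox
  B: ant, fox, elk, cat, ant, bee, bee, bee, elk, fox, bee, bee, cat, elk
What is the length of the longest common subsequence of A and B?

6

A longest common subsequence is cat, ant, fox, bee, cat, elk (length 6); the LCS DP confirms no longer common subsequence exists.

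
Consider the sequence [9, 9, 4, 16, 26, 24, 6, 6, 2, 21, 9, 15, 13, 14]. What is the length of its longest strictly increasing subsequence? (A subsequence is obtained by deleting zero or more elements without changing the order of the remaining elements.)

Scanning left to right, the best length ending at each element is: 9→1, 9→1, 4→1, 16→2, 26→3, 24→3, 6→2, 6→2, 2→1, 21→3, 9→3, 15→4, 13→4, 14→5.
So the longest increasing subsequence has length 5, e.g. 4, 6, 9, 13, 14.

5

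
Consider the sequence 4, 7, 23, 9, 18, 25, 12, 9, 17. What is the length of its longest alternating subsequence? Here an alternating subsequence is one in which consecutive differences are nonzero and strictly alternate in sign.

6

Track the best alternating length ending on an up-step vs a down-step at each position: up/down = 1/1, 2/1, 2/1, 2/3, 4/3, 4/1, 4/5, 2/5, 6/5.
The maximum over both is 6; one such subsequence is 4, 23, 9, 18, 12, 17.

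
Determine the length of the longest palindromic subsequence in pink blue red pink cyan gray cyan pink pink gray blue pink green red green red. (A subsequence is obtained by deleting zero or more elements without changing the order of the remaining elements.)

One longest palindromic subsequence is pink blue pink cyan gray cyan pink blue pink (positions 1,2,4,5,6,7,9,11,12); it reads the same forward and backward, and the interval DP gives dp[1][16] = 9.

9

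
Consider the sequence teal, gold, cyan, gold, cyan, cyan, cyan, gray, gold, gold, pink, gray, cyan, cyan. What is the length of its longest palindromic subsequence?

One longest palindromic subsequence is cyan cyan gray gold gold gray cyan cyan (positions 3,5,8,9,10,12,13,14); it reads the same forward and backward, and the interval DP gives dp[1][14] = 8.

8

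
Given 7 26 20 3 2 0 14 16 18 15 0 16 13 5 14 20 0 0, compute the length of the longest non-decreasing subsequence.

Let dp[i] be the longest non-decreasing subsequence ending at position i. Then dp = [1, 2, 2, 1, 1, 1, 2, 3, 4, 3, 2, 4, 3, 3, 4, 5, 3, 4].
The maximum is 5; one witness is 7, 14, 16, 18, 20 at positions 1,7,8,9,16.

5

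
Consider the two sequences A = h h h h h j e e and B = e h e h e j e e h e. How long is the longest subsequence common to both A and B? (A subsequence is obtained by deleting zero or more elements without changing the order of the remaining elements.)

Backtracking the LCS table gives one alignment: h (A1,B2) → h (A2,B4) → j (A6,B6) → e (A7,B8) → e (A8,B10).
So the longest common subsequence has length 5.

5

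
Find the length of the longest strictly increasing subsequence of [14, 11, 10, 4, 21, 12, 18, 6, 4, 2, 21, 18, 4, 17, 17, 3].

4

One longest increasing subsequence is 11, 12, 18, 21 (positions 2,6,7,11), of length 4; no longer one exists.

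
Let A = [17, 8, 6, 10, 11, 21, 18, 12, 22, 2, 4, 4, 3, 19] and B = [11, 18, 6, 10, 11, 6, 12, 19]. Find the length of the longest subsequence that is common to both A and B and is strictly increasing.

For each value that appears in both, track the longest common increasing run ending there.
The best achievable length is 5; one witness is 6, 10, 11, 12, 19 (A-positions 3,4,5,8,14, B-positions 3,4,5,7,8).

5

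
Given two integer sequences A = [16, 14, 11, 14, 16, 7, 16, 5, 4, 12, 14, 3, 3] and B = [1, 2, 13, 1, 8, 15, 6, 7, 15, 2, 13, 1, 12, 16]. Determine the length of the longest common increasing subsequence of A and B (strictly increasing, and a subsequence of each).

2

For each value that appears in both, track the longest common increasing run ending there.
The best achievable length is 2; one witness is 7, 12 (A-positions 6,10, B-positions 8,13).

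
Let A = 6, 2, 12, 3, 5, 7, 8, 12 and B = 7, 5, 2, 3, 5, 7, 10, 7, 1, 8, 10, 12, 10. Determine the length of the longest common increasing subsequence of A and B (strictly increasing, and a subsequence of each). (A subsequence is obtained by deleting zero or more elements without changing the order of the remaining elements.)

6

A longest common strictly increasing subsequence is 2, 3, 5, 7, 8, 12 (length 6); it appears in order in both A and B, and no longer such subsequence exists.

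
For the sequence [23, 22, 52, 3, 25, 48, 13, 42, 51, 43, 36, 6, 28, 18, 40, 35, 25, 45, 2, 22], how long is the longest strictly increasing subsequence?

5

Let dp[i] be the longest increasing subsequence ending at position i. Then dp = [1, 1, 2, 1, 2, 3, 2, 3, 4, 4, 3, 2, 3, 3, 4, 4, 4, 5, 1, 4].
The maximum is 5; one witness is 23, 25, 42, 43, 45 at positions 1,5,8,10,18.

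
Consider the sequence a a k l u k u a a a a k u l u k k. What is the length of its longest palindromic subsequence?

Using dp[i][j] = 2 + dp[i+1][j−1] if the ends match, else max(dp[i+1][j], dp[i][j−1]):
dp[1][17] = 12. A witness is klukaaaakulk at positions 3,4,5,6,8,9,10,11,12,13,14,17.

12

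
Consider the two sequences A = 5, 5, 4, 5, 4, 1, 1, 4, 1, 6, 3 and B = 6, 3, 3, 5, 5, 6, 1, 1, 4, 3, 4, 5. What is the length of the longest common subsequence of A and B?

A longest common subsequence is 5, 5, 1, 1, 4, 3 (length 6); the LCS DP confirms no longer common subsequence exists.

6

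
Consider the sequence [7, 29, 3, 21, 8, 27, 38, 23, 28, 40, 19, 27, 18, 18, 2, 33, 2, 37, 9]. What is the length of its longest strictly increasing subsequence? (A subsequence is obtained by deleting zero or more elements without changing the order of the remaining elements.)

6

Scanning left to right, the best length ending at each element is: 7→1, 29→2, 3→1, 21→2, 8→2, 27→3, 38→4, 23→3, 28→4, 40→5, 19→3, 27→4, 18→3, 18→3, 2→1, 33→5, 2→1, 37→6, 9→3.
So the longest increasing subsequence has length 6, e.g. 7, 21, 27, 28, 33, 37.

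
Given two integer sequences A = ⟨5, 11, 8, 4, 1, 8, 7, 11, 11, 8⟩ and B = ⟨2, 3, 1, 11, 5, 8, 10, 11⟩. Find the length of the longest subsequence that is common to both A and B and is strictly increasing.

For each value that appears in both, track the longest common increasing run ending there.
The best achievable length is 3; one witness is 5, 8, 11 (A-positions 1,3,8, B-positions 5,6,8).

3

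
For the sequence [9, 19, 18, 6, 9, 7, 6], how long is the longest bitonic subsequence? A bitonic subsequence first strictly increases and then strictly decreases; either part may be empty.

6

One longest bitonic subsequence is 9, 19, 18, 9, 7, 6 (positions 1,2,3,5,6,7): it rises to 19 then falls. Length 6 is optimal.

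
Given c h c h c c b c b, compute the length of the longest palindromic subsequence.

Using dp[i][j] = 2 + dp[i+1][j−1] if the ends match, else max(dp[i+1][j], dp[i][j−1]):
dp[1][9] = 5. A witness is ccccc at positions 1,3,5,6,8.

5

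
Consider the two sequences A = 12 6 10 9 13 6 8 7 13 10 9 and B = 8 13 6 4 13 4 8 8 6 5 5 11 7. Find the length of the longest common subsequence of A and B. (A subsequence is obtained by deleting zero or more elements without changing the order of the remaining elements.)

4

A longest common subsequence is 6, 13, 6, 7 (length 4); the LCS DP confirms no longer common subsequence exists.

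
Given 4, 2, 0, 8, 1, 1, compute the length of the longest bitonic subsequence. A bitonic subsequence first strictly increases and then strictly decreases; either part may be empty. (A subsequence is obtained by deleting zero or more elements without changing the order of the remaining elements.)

3

One longest bitonic subsequence is 4, 2, 1 (positions 1,2,6): it rises to 4 then falls. Length 3 is optimal.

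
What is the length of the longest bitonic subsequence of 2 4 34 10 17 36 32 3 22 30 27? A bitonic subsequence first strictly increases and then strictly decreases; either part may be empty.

8

Let inc[i] be the LIS ending at i and dec[i] the longest strictly decreasing subsequence starting at i. inc = [1, 2, 3, 3, 4, 5, 5, 2, 5, 6, 6], dec = [1, 2, 4, 2, 2, 4, 3, 1, 1, 2, 1].
max_i inc[i]+dec[i]−1 = 8, with one witness 2, 4, 10, 17, 36, 32, 30, 27.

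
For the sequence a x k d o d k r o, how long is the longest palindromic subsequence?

5

One longest palindromic subsequence is kdodk (positions 3,4,5,6,7); it reads the same forward and backward, and the interval DP gives dp[1][9] = 5.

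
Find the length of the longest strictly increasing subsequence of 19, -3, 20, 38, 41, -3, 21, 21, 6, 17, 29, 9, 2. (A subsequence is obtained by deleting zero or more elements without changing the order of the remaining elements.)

4

Scanning left to right, the best length ending at each element is: 19→1, -3→1, 20→2, 38→3, 41→4, -3→1, 21→3, 21→3, 6→2, 17→3, 29→4, 9→3, 2→2.
So the longest increasing subsequence has length 4, e.g. 19, 20, 38, 41.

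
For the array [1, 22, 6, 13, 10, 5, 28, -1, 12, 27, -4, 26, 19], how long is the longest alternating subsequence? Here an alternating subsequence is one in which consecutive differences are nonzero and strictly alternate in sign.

A longest alternating subsequence is 1, 22, 6, 13, 10, 28, -1, 12, -4, 26, 19 (positions 1,2,3,4,5,7,8,9,11,12,13); its 10 consecutive differences strictly alternate in sign, and length 11 is optimal.

11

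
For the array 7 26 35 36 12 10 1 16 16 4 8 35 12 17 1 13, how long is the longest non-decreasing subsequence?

Let dp[i] be the longest non-decreasing subsequence ending at position i. Then dp = [1, 2, 3, 4, 2, 2, 1, 3, 4, 2, 3, 5, 4, 5, 2, 5].
The maximum is 5; one witness is 7, 12, 16, 16, 35 at positions 1,5,8,9,12.

5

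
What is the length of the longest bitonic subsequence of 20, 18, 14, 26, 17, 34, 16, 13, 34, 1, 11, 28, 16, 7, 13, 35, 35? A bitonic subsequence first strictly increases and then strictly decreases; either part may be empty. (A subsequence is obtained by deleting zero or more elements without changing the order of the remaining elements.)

One longest bitonic subsequence is 20, 18, 17, 16, 13, 11, 7 (positions 1,2,5,7,8,11,14): it rises to 20 then falls. Length 7 is optimal.

7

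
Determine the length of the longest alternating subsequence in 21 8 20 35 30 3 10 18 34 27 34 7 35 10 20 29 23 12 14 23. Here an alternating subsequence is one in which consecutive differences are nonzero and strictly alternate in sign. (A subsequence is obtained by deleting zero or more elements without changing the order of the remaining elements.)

Track the best alternating length ending on an up-step vs a down-step at each position: up/down = 1/1, 1/2, 3/2, 3/1, 3/4, 1/4, 5/4, 5/4, 5/4, 5/6, 7/4, 5/8, 9/1, 9/10, 11/10, 11/10, 11/12, 11/12, 13/12, 13/12.
The maximum over both is 13; one such subsequence is 21, 8, 35, 30, 34, 27, 34, 7, 35, 10, 20, 12, 14.

13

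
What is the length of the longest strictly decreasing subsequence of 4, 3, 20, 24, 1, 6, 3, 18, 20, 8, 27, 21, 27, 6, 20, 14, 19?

Let dp[i] be the longest decreasing subsequence ending at position i. Then dp = [1, 2, 1, 1, 3, 2, 3, 2, 2, 3, 1, 2, 1, 4, 3, 4, 4].
The maximum is 4; one witness is 20, 18, 8, 6 at positions 3,8,10,14.

4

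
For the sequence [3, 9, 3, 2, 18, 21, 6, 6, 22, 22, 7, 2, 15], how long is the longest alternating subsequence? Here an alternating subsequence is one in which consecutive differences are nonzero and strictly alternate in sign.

Track the best alternating length ending on an up-step vs a down-step at each position: up/down = 1/1, 2/1, 1/3, 1/3, 4/1, 4/1, 4/5, 4/5, 6/1, 6/1, 6/7, 1/7, 8/7.
The maximum over both is 8; one such subsequence is 3, 9, 3, 18, 6, 22, 7, 15.

8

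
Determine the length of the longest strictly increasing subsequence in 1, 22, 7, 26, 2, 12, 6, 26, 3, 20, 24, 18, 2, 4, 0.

Scanning left to right, the best length ending at each element is: 1→1, 22→2, 7→2, 26→3, 2→2, 12→3, 6→3, 26→4, 3→3, 20→4, 24→5, 18→4, 2→2, 4→4, 0→1.
So the longest increasing subsequence has length 5, e.g. 1, 7, 12, 20, 24.

5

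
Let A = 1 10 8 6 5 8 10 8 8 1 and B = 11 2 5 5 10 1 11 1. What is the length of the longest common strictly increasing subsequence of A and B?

2

A longest common strictly increasing subsequence is 5, 10 (length 2); it appears in order in both A and B, and no longer such subsequence exists.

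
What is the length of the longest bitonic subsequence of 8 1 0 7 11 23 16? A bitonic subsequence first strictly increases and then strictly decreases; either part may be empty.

One longest bitonic subsequence is 1, 7, 11, 23, 16 (positions 2,4,5,6,7): it rises to 23 then falls. Length 5 is optimal.

5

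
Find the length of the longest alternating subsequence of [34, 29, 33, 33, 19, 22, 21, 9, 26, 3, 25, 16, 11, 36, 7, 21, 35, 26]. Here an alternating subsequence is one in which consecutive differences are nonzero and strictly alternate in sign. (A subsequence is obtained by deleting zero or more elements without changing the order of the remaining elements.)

14

Track the best alternating length ending on an up-step vs a down-step at each position: up/down = 1/1, 1/2, 3/2, 3/2, 1/4, 5/4, 5/6, 1/6, 7/4, 1/8, 9/8, 9/10, 9/10, 11/1, 9/12, 13/12, 13/12, 13/14.
The maximum over both is 14; one such subsequence is 34, 29, 33, 19, 22, 21, 26, 3, 25, 16, 36, 7, 35, 26.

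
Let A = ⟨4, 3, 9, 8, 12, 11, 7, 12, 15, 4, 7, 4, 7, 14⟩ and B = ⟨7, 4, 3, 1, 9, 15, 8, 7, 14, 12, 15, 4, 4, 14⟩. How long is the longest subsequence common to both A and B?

10

Backtracking the LCS table gives one alignment: 4 (A1,B2) → 3 (A2,B3) → 9 (A3,B5) → 8 (A4,B7) → 7 (A7,B8) → 12 (A8,B10) → 15 (A9,B11) → 4 (A10,B12) → 4 (A12,B13) → 14 (A14,B14).
So the longest common subsequence has length 10.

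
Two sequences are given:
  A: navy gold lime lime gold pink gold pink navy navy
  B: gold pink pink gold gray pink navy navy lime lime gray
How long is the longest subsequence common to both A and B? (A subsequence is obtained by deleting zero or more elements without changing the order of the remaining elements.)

6

A longest common subsequence is gold, pink, gold, pink, navy, navy (length 6); the LCS DP confirms no longer common subsequence exists.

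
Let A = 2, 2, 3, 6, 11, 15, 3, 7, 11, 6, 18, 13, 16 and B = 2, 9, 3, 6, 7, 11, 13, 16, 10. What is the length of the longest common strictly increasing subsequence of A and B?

7

A longest common strictly increasing subsequence is 2, 3, 6, 7, 11, 13, 16 (length 7); it appears in order in both A and B, and no longer such subsequence exists.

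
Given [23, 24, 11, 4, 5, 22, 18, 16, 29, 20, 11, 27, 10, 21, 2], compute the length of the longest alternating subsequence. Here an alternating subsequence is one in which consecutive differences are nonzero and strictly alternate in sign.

Track the best alternating length ending on an up-step vs a down-step at each position: up/down = 1/1, 2/1, 1/3, 1/3, 4/3, 4/3, 4/5, 4/5, 6/1, 6/7, 4/7, 8/7, 4/9, 10/9, 1/11.
The maximum over both is 11; one such subsequence is 23, 24, 11, 22, 18, 29, 20, 27, 10, 21, 2.

11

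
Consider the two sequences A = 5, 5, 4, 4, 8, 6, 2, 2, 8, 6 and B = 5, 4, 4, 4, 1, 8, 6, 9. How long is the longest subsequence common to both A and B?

5

Backtracking the LCS table gives one alignment: 5 (A1,B1) → 4 (A3,B3) → 4 (A4,B4) → 8 (A5,B6) → 6 (A6,B7).
So the longest common subsequence has length 5.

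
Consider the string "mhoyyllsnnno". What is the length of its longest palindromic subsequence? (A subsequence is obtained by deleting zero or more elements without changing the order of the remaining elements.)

5

One longest palindromic subsequence is onnno (positions 3,9,10,11,12); it reads the same forward and backward, and the interval DP gives dp[1][12] = 5.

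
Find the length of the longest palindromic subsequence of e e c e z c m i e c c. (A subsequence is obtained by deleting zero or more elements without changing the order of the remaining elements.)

5

Using dp[i][j] = 2 + dp[i+1][j−1] if the ends match, else max(dp[i+1][j], dp[i][j−1]):
dp[1][11] = 5. A witness is ccecc at positions 3,6,9,10,11.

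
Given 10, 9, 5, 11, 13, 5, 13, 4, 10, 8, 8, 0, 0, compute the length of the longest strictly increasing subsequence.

One longest increasing subsequence is 10, 11, 13 (positions 1,4,5), of length 3; no longer one exists.

3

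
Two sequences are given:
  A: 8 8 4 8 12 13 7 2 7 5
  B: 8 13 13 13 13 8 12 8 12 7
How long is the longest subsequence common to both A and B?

5

A longest common subsequence is 8, 8, 8, 12, 7 (length 5); the LCS DP confirms no longer common subsequence exists.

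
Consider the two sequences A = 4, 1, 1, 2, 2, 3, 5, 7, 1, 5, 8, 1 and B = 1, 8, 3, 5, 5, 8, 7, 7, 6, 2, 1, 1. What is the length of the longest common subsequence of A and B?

Backtracking the LCS table gives one alignment: 1 (A2,B1) → 3 (A6,B3) → 5 (A7,B5) → 7 (A8,B8) → 1 (A9,B11) → 1 (A12,B12).
So the longest common subsequence has length 6.

6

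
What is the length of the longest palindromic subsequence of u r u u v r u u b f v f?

One longest palindromic subsequence is uruuru (positions 1,2,3,4,6,8); it reads the same forward and backward, and the interval DP gives dp[1][12] = 6.

6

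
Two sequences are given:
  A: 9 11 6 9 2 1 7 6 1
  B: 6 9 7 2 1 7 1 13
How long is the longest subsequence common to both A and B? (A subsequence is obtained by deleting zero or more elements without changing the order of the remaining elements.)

A longest common subsequence is 6, 9, 2, 1, 7, 1 (length 6); the LCS DP confirms no longer common subsequence exists.

6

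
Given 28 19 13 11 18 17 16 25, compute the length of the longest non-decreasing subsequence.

3

One longest non-decreasing subsequence is 13, 18, 25 (positions 3,5,8), of length 3; no longer one exists.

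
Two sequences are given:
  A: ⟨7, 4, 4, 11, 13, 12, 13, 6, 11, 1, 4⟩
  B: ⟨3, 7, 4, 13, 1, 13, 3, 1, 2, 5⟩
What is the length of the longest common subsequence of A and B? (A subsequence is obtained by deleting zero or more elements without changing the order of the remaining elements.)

5

Backtracking the LCS table gives one alignment: 7 (A1,B2) → 4 (A3,B3) → 13 (A5,B4) → 13 (A7,B6) → 1 (A10,B8).
So the longest common subsequence has length 5.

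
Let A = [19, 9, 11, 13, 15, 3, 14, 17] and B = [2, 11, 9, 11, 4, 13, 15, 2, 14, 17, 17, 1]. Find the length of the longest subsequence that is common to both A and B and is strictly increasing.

For each value that appears in both, track the longest common increasing run ending there.
The best achievable length is 5; one witness is 9, 11, 13, 15, 17 (A-positions 2,3,4,5,8, B-positions 3,4,6,7,10).

5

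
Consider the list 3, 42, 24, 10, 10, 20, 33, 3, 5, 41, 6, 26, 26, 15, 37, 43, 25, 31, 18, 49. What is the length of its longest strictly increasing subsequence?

Let dp[i] be the longest increasing subsequence ending at position i. Then dp = [1, 2, 2, 2, 2, 3, 4, 1, 2, 5, 3, 4, 4, 4, 5, 6, 5, 6, 5, 7].
The maximum is 7; one witness is 3, 10, 20, 33, 41, 43, 49 at positions 1,4,6,7,10,16,20.

7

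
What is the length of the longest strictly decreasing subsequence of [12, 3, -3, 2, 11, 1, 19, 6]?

One longest decreasing subsequence is 12, 3, 2, 1 (positions 1,2,4,6), of length 4; no longer one exists.

4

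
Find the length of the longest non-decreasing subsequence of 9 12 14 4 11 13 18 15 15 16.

6

Scanning left to right, the best length ending at each element is: 9→1, 12→2, 14→3, 4→1, 11→2, 13→3, 18→4, 15→4, 15→5, 16→6.
So the longest non-decreasing subsequence has length 6, e.g. 9, 12, 14, 15, 15, 16.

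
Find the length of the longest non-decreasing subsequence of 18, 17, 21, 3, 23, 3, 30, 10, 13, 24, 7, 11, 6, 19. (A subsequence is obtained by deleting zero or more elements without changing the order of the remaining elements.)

Let dp[i] be the longest non-decreasing subsequence ending at position i. Then dp = [1, 1, 2, 1, 3, 2, 4, 3, 4, 5, 3, 4, 3, 5].
The maximum is 5; one witness is 3, 3, 10, 13, 24 at positions 4,6,8,9,10.

5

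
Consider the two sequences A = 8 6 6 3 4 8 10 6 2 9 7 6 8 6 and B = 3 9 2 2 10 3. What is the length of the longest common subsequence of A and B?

Backtracking the LCS table gives one alignment: 3 (A4,B1) → 10 (A7,B5).
So the longest common subsequence has length 2.

2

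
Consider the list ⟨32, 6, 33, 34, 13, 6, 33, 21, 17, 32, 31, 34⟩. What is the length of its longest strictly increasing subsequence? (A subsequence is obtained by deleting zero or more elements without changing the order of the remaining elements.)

5

Let dp[i] be the longest increasing subsequence ending at position i. Then dp = [1, 1, 2, 3, 2, 1, 3, 3, 3, 4, 4, 5].
The maximum is 5; one witness is 6, 13, 21, 32, 34 at positions 2,5,8,10,12.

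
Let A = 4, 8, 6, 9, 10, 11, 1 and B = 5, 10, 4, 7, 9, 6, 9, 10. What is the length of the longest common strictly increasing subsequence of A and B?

4

For each value that appears in both, track the longest common increasing run ending there.
The best achievable length is 4; one witness is 4, 6, 9, 10 (A-positions 1,3,4,5, B-positions 3,6,7,8).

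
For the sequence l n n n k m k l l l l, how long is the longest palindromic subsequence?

5

One longest palindromic subsequence is lllll (positions 1,8,9,10,11); it reads the same forward and backward, and the interval DP gives dp[1][11] = 5.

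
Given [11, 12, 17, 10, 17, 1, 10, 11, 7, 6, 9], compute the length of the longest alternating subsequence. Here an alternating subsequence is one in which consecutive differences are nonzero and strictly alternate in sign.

8

Track the best alternating length ending on an up-step vs a down-step at each position: up/down = 1/1, 2/1, 2/1, 1/3, 4/1, 1/5, 6/5, 6/5, 6/7, 6/7, 8/7.
The maximum over both is 8; one such subsequence is 11, 12, 10, 17, 1, 10, 7, 9.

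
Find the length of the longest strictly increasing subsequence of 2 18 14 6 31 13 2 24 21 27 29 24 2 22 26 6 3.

6

Let dp[i] be the longest increasing subsequence ending at position i. Then dp = [1, 2, 2, 2, 3, 3, 1, 4, 4, 5, 6, 5, 1, 5, 6, 2, 2].
The maximum is 6; one witness is 2, 6, 13, 24, 27, 29 at positions 1,4,6,8,10,11.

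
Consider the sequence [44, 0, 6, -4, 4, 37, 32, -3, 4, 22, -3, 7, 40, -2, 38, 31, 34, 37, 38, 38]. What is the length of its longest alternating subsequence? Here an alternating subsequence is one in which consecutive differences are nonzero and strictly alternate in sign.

Track the best alternating length ending on an up-step vs a down-step at each position: up/down = 1/1, 1/2, 3/2, 1/4, 5/4, 5/2, 5/6, 5/6, 7/6, 7/6, 5/8, 9/8, 9/2, 9/10, 11/10, 11/12, 13/12, 13/12, 13/10, 13/10.
The maximum over both is 13; one such subsequence is 44, 0, 6, -4, 4, -3, 4, -3, 7, -2, 38, 31, 34.

13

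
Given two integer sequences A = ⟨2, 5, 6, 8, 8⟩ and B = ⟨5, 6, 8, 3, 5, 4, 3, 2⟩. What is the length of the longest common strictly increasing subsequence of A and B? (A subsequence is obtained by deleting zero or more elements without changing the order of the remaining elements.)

3

For each value that appears in both, track the longest common increasing run ending there.
The best achievable length is 3; one witness is 5, 6, 8 (A-positions 2,3,4, B-positions 1,2,3).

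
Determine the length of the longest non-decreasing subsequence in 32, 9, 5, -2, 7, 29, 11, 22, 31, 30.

Scanning left to right, the best length ending at each element is: 32→1, 9→1, 5→1, -2→1, 7→2, 29→3, 11→3, 22→4, 31→5, 30→5.
So the longest non-decreasing subsequence has length 5, e.g. 5, 7, 11, 22, 31.

5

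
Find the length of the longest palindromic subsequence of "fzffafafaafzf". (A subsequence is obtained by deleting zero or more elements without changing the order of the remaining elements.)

Using dp[i][j] = 2 + dp[i+1][j−1] if the ends match, else max(dp[i+1][j], dp[i][j−1]):
dp[1][13] = 11. A witness is fzfaafaafzf at positions 1,2,3,5,7,8,9,10,11,12,13.

11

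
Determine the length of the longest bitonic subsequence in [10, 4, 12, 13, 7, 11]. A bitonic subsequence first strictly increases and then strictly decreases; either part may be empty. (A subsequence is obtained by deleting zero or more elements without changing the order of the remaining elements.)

One longest bitonic subsequence is 10, 12, 13, 11 (positions 1,3,4,6): it rises to 13 then falls. Length 4 is optimal.

4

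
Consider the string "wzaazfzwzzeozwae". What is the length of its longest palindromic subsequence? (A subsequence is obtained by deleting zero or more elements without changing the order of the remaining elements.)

One longest palindromic subsequence is wzzzwzzzw (positions 1,2,5,7,8,9,10,13,14); it reads the same forward and backward, and the interval DP gives dp[1][16] = 9.

9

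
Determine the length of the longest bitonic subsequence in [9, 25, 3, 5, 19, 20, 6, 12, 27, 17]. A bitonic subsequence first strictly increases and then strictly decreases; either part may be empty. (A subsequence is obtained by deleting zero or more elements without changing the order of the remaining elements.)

6

Let inc[i] be the LIS ending at i and dec[i] the longest strictly decreasing subsequence starting at i. inc = [1, 2, 1, 2, 3, 4, 3, 4, 5, 5], dec = [2, 3, 1, 1, 2, 2, 1, 1, 2, 1].
max_i inc[i]+dec[i]−1 = 6, with one witness 3, 5, 19, 20, 27, 17.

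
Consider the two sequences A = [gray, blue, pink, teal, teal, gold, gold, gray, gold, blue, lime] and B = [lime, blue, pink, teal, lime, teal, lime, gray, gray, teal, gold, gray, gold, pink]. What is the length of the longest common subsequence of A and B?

A longest common subsequence is blue, pink, teal, teal, gold, gray, gold (length 7); the LCS DP confirms no longer common subsequence exists.

7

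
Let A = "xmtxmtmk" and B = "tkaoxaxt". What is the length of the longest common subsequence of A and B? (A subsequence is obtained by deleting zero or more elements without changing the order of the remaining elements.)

3

A longest common subsequence is xxt (length 3); the LCS DP confirms no longer common subsequence exists.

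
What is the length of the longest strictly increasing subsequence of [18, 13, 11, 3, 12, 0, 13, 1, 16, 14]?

4

Scanning left to right, the best length ending at each element is: 18→1, 13→1, 11→1, 3→1, 12→2, 0→1, 13→3, 1→2, 16→4, 14→4.
So the longest increasing subsequence has length 4, e.g. 11, 12, 13, 16.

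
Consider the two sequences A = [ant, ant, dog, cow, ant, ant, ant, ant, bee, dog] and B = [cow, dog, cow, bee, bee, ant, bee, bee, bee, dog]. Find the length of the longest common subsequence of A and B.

5

Backtracking the LCS table gives one alignment: dog (A3,B2) → cow (A4,B3) → ant (A5,B6) → bee (A9,B9) → dog (A10,B10).
So the longest common subsequence has length 5.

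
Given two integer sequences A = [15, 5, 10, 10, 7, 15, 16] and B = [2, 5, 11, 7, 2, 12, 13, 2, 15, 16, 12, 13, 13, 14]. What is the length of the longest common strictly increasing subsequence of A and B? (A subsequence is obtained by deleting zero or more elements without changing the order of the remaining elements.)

4

For each value that appears in both, track the longest common increasing run ending there.
The best achievable length is 4; one witness is 5, 7, 15, 16 (A-positions 2,5,6,7, B-positions 2,4,9,10).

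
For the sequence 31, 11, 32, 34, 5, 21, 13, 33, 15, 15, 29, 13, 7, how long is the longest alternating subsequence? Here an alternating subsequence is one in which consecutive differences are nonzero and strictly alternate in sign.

10

Track the best alternating length ending on an up-step vs a down-step at each position: up/down = 1/1, 1/2, 3/1, 3/1, 1/4, 5/4, 5/6, 7/4, 7/8, 7/8, 9/8, 5/10, 5/10.
The maximum over both is 10; one such subsequence is 31, 11, 32, 5, 21, 13, 33, 15, 29, 13.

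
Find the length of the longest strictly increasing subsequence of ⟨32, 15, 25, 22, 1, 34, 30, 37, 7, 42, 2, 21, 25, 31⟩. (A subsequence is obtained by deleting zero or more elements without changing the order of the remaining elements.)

One longest increasing subsequence is 15, 25, 34, 37, 42 (positions 2,3,6,8,10), of length 5; no longer one exists.

5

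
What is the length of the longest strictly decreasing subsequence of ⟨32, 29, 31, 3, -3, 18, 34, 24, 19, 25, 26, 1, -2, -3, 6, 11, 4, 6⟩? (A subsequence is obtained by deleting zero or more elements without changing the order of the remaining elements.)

7

Let dp[i] be the longest decreasing subsequence ending at position i. Then dp = [1, 2, 2, 3, 4, 3, 1, 3, 4, 3, 3, 5, 6, 7, 5, 5, 6, 6].
The maximum is 7; one witness is 32, 29, 24, 19, 1, -2, -3 at positions 1,2,8,9,12,13,14.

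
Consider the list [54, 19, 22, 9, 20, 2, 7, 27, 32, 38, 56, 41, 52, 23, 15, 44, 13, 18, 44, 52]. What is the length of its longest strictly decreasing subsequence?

5

Scanning left to right, the best length ending at each element is: 54→1, 19→2, 22→2, 9→3, 20→3, 2→4, 7→4, 27→2, 32→2, 38→2, 56→1, 41→2, 52→2, 23→3, 15→4, 44→3, 13→5, 18→4, 44→3, 52→2.
So the longest decreasing subsequence has length 5, e.g. 54, 22, 20, 15, 13.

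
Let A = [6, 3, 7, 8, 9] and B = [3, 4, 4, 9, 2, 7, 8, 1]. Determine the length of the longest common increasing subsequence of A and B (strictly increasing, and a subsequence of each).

A longest common strictly increasing subsequence is 3, 7, 8 (length 3); it appears in order in both A and B, and no longer such subsequence exists.

3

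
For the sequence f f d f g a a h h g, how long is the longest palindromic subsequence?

4

Using dp[i][j] = 2 + dp[i+1][j−1] if the ends match, else max(dp[i+1][j], dp[i][j−1]):
dp[1][10] = 4. A witness is ghhg at positions 5,8,9,10.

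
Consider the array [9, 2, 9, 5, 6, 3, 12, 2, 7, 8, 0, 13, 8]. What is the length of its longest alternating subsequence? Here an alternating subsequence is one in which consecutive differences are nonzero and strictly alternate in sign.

12

Track the best alternating length ending on an up-step vs a down-step at each position: up/down = 1/1, 1/2, 3/1, 3/4, 5/4, 3/6, 7/1, 1/8, 9/8, 9/8, 1/10, 11/1, 11/12.
The maximum over both is 12; one such subsequence is 9, 2, 9, 5, 6, 3, 12, 2, 7, 0, 13, 8.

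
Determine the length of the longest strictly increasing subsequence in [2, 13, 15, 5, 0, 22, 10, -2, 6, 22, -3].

One longest increasing subsequence is 2, 13, 15, 22 (positions 1,2,3,6), of length 4; no longer one exists.

4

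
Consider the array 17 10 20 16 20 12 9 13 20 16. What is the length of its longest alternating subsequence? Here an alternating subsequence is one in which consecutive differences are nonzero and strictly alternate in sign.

8

Track the best alternating length ending on an up-step vs a down-step at each position: up/down = 1/1, 1/2, 3/1, 3/4, 5/1, 3/6, 1/6, 7/6, 7/1, 7/8.
The maximum over both is 8; one such subsequence is 17, 10, 20, 16, 20, 12, 20, 16.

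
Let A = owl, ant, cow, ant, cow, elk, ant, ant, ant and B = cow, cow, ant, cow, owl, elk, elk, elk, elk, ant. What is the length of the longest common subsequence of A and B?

5

Backtracking the LCS table gives one alignment: cow (A3,B2) → ant (A4,B3) → cow (A5,B4) → elk (A6,B9) → ant (A9,B10).
So the longest common subsequence has length 5.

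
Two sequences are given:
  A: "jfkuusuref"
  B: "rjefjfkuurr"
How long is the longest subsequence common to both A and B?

6

A longest common subsequence is jfkuur (length 6); the LCS DP confirms no longer common subsequence exists.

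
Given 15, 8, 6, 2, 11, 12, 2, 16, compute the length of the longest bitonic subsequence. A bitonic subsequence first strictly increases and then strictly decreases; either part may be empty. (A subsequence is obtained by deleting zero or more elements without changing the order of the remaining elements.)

Let inc[i] be the LIS ending at i and dec[i] the longest strictly decreasing subsequence starting at i. inc = [1, 1, 1, 1, 2, 3, 1, 4], dec = [4, 3, 2, 1, 2, 2, 1, 1].
max_i inc[i]+dec[i]−1 = 4, with one witness 15, 8, 6, 2.

4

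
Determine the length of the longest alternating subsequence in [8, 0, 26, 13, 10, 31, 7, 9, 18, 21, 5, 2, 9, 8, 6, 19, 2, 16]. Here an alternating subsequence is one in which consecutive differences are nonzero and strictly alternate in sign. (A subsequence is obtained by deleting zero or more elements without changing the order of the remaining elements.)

Track the best alternating length ending on an up-step vs a down-step at each position: up/down = 1/1, 1/2, 3/1, 3/4, 3/4, 5/1, 3/6, 7/6, 7/6, 7/6, 3/8, 3/8, 9/8, 9/10, 9/10, 11/8, 3/12, 13/12.
The maximum over both is 13; one such subsequence is 8, 0, 26, 13, 31, 7, 9, 5, 9, 8, 19, 2, 16.

13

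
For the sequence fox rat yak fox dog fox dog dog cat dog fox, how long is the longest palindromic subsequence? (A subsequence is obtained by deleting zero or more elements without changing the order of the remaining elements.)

Using dp[i][j] = 2 + dp[i+1][j−1] if the ends match, else max(dp[i+1][j], dp[i][j−1]):
dp[1][11] = 6. A witness is fox dog dog dog dog fox at positions 1,5,7,8,10,11.

6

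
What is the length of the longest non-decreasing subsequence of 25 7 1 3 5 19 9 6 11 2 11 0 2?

6

One longest non-decreasing subsequence is 1, 3, 5, 9, 11, 11 (positions 3,4,5,7,9,11), of length 6; no longer one exists.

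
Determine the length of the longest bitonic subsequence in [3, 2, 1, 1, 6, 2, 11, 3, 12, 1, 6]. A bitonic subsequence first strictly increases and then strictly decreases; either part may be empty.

One longest bitonic subsequence is 3, 6, 11, 3, 1 (positions 1,5,7,8,10): it rises to 11 then falls. Length 5 is optimal.

5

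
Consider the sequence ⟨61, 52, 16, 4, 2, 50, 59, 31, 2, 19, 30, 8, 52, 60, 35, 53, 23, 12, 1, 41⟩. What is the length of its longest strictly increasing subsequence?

5

Scanning left to right, the best length ending at each element is: 61→1, 52→1, 16→1, 4→1, 2→1, 50→2, 59→3, 31→2, 2→1, 19→2, 30→3, 8→2, 52→4, 60→5, 35→4, 53→5, 23→3, 12→3, 1→1, 41→5.
So the longest increasing subsequence has length 5, e.g. 16, 19, 30, 52, 60.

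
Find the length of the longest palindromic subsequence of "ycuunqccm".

4

Using dp[i][j] = 2 + dp[i+1][j−1] if the ends match, else max(dp[i+1][j], dp[i][j−1]):
dp[1][9] = 4. A witness is cuuc at positions 2,3,4,8.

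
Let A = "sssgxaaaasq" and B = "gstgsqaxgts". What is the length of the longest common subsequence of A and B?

Backtracking the LCS table gives one alignment: s (A1,B2) → s (A2,B5) → g (A4,B9) → s (A10,B11).
So the longest common subsequence has length 4.

4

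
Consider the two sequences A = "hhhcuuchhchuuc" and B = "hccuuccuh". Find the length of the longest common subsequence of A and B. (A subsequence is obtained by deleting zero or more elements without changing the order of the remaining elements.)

Backtracking the LCS table gives one alignment: h (A1,B1) → c (A4,B3) → u (A5,B4) → u (A6,B5) → c (A7,B6) → c (A10,B7) → h (A11,B9).
So the longest common subsequence has length 7.

7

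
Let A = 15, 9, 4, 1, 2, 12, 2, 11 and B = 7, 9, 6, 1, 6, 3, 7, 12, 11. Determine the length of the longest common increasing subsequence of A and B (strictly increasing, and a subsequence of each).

2

A longest common strictly increasing subsequence is 9, 12 (length 2); it appears in order in both A and B, and no longer such subsequence exists.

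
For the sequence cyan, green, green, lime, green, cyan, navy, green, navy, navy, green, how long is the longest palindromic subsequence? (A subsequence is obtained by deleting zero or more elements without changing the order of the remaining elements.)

One longest palindromic subsequence is green navy navy navy green (positions 2,7,9,10,11); it reads the same forward and backward, and the interval DP gives dp[1][11] = 5.

5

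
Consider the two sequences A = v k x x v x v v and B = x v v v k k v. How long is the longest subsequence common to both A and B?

4

Backtracking the LCS table gives one alignment: v (A1,B2) → v (A5,B3) → v (A7,B4) → v (A8,B7).
So the longest common subsequence has length 4.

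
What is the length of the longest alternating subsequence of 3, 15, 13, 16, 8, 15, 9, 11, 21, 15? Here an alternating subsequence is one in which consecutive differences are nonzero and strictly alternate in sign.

9

A longest alternating subsequence is 3, 15, 13, 16, 8, 15, 9, 21, 15 (positions 1,2,3,4,5,6,7,9,10); its 8 consecutive differences strictly alternate in sign, and length 9 is optimal.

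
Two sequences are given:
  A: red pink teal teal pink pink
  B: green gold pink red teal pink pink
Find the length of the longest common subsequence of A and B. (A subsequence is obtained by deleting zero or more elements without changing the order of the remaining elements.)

A longest common subsequence is red, teal, pink, pink (length 4); the LCS DP confirms no longer common subsequence exists.

4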